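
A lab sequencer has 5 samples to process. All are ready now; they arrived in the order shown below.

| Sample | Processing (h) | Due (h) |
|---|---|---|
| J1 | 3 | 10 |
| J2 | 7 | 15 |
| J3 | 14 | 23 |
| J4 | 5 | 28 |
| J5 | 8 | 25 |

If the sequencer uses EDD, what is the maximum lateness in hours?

9

EDD (increasing due date): J1 J2 J3 J5 J4.
J1: 0→3, due 10, lateness -7
J2: 3→10, due 15, lateness -5
J3: 10→24, due 23, lateness 1
J5: 24→32, due 25, lateness 7
J4: 32→37, due 28, lateness 9
Maximum = 9.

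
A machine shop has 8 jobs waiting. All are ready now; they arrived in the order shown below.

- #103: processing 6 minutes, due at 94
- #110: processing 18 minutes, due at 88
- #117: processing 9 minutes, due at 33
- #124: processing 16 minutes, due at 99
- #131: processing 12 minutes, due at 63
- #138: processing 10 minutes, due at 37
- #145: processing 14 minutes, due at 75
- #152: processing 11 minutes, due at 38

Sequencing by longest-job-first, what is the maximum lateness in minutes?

LPT (decreasing processing time): #110 #124 #145 #131 #152 #138 #117 #103.
#110: 0→18, due 88, lateness -70
#124: 18→34, due 99, lateness -65
#145: 34→48, due 75, lateness -27
#131: 48→60, due 63, lateness -3
#152: 60→71, due 38, lateness 33
#138: 71→81, due 37, lateness 44
#117: 81→90, due 33, lateness 57
#103: 90→96, due 94, lateness 2
Maximum = 57.

57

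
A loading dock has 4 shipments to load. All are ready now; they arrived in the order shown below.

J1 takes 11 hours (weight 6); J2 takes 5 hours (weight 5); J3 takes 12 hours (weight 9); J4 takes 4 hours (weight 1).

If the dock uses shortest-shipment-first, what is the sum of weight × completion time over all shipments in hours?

457

SPT (increasing processing time): J4 J2 J1 J3.
J4: finishes 4, weight 1, w·C = 4
J2: finishes 9, weight 5, w·C = 45
J1: finishes 20, weight 6, w·C = 120
J3: finishes 32, weight 9, w·C = 288
Sum = 4+45+120+288 = 457.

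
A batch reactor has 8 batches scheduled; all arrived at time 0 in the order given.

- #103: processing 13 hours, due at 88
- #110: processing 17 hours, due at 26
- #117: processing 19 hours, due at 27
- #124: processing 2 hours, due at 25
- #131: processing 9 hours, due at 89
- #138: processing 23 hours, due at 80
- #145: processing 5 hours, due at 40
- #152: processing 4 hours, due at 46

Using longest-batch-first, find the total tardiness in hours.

LPT (decreasing processing time): #138 #117 #110 #103 #131 #145 #152 #124.
#138: 0→23, due 80, tardiness 0
#117: 23→42, due 27, tardiness 15
#110: 42→59, due 26, tardiness 33
#103: 59→72, due 88, tardiness 0
#131: 72→81, due 89, tardiness 0
#145: 81→86, due 40, tardiness 46
#152: 86→90, due 46, tardiness 44
#124: 90→92, due 25, tardiness 67
Sum = 0+15+33+0+0+46+44+67 = 205.

205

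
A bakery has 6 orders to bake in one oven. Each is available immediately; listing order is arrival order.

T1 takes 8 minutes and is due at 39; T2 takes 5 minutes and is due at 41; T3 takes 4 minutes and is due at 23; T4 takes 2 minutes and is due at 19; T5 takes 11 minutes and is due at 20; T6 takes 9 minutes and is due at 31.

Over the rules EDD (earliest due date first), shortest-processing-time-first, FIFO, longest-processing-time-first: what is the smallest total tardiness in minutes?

EDD (increasing due date): T4 T5 T3 T6 T1 T2.
T4: 0→2, due 19, tardiness 0
T5: 2→13, due 20, tardiness 0
T3: 13→17, due 23, tardiness 0
T6: 17→26, due 31, tardiness 0
T1: 26→34, due 39, tardiness 0
T2: 34→39, due 41, tardiness 0
Sum = 0+0+0+0+0+0 = 0.
SPT (increasing processing time): T4 T3 T2 T1 T6 T5.
T4: 0→2, due 19, tardiness 0
T3: 2→6, due 23, tardiness 0
T2: 6→11, due 41, tardiness 0
T1: 11→19, due 39, tardiness 0
T6: 19→28, due 31, tardiness 0
T5: 28→39, due 20, tardiness 19
Sum = 0+0+0+0+0+19 = 19.
FIFO (arrival order): T1 T2 T3 T4 T5 T6.
T1: 0→8, due 39, tardiness 0
T2: 8→13, due 41, tardiness 0
T3: 13→17, due 23, tardiness 0
T4: 17→19, due 19, tardiness 0
T5: 19→30, due 20, tardiness 10
T6: 30→39, due 31, tardiness 8
Sum = 0+0+0+0+10+8 = 18.
LPT (decreasing processing time): T5 T6 T1 T2 T3 T4.
T5: 0→11, due 20, tardiness 0
T6: 11→20, due 31, tardiness 0
T1: 20→28, due 39, tardiness 0
T2: 28→33, due 41, tardiness 0
T3: 33→37, due 23, tardiness 14
T4: 37→39, due 19, tardiness 20
Sum = 0+0+0+0+14+20 = 34.
EDD 0, SPT 19, FIFO 18, LPT 34 → minimum 0.

0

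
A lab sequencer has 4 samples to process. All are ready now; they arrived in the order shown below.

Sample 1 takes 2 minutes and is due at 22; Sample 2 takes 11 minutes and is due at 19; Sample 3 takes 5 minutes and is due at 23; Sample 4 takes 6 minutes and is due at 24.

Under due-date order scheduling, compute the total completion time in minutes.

EDD (increasing due date): Sample 2 Sample 1 Sample 3 Sample 4.
Sample 2: 0→11
Sample 1: 11→13
Sample 3: 13→18
Sample 4: 18→24
Sum = 11+13+18+24 = 66.

66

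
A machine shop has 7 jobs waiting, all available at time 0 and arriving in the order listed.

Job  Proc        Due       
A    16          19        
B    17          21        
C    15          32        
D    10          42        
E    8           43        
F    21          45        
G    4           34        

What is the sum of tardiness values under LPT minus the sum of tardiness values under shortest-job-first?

LPT (decreasing processing time): F B A C D E G.
F: 0→21, due 45, tardiness 0
B: 21→38, due 21, tardiness 17
A: 38→54, due 19, tardiness 35
C: 54→69, due 32, tardiness 37
D: 69→79, due 42, tardiness 37
E: 79→87, due 43, tardiness 44
G: 87→91, due 34, tardiness 57
Sum = 0+17+35+37+37+44+57 = 227.
SPT (increasing processing time): G E D C A B F.
G: 0→4, due 34, tardiness 0
E: 4→12, due 43, tardiness 0
D: 12→22, due 42, tardiness 0
C: 22→37, due 32, tardiness 5
A: 37→53, due 19, tardiness 34
B: 53→70, due 21, tardiness 49
F: 70→91, due 45, tardiness 46
Sum = 0+0+0+5+34+49+46 = 134.
Difference = 227 − 134 = 93.

93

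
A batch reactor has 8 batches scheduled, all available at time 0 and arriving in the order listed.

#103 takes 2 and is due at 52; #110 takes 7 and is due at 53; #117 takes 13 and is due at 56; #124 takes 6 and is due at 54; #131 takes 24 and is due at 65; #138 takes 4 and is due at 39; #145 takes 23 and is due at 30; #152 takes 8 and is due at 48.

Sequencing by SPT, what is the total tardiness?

55

SPT (increasing processing time): #103 #138 #124 #110 #152 #117 #145 #131.
#103: 0→2, due 52, tardiness 0
#138: 2→6, due 39, tardiness 0
#124: 6→12, due 54, tardiness 0
#110: 12→19, due 53, tardiness 0
#152: 19→27, due 48, tardiness 0
#117: 27→40, due 56, tardiness 0
#145: 40→63, due 30, tardiness 33
#131: 63→87, due 65, tardiness 22
Sum = 0+0+0+0+0+0+33+22 = 55.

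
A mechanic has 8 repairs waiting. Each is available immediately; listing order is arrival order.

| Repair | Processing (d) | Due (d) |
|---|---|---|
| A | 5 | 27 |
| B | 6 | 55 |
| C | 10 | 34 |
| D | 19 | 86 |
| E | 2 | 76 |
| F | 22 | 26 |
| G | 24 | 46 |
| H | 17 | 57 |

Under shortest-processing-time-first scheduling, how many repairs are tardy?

SPT (increasing processing time): E A B C H D F G.
E: 0→2, due 76, tardiness 0
A: 2→7, due 27, tardiness 0
B: 7→13, due 55, tardiness 0
C: 13→23, due 34, tardiness 0
H: 23→40, due 57, tardiness 0
D: 40→59, due 86, tardiness 0
F: 59→81, due 26, tardiness 55
G: 81→105, due 46, tardiness 59
Late repairs: 2.

2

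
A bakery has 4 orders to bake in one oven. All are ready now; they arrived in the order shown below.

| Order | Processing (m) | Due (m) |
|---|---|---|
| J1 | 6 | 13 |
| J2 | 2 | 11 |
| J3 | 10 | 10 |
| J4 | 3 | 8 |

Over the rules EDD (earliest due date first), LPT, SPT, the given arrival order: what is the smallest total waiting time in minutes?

EDD (increasing due date): J4 J3 J2 J1.
J4: waits 0, runs 0→3
J3: waits 3, runs 3→13
J2: waits 13, runs 13→15
J1: waits 15, runs 15→21
Sum = 0+3+13+15 = 31.
LPT (decreasing processing time): J3 J1 J4 J2.
J3: waits 0, runs 0→10
J1: waits 10, runs 10→16
J4: waits 16, runs 16→19
J2: waits 19, runs 19→21
Sum = 0+10+16+19 = 45.
SPT (increasing processing time): J2 J4 J1 J3.
J2: waits 0, runs 0→2
J4: waits 2, runs 2→5
J1: waits 5, runs 5→11
J3: waits 11, runs 11→21
Sum = 0+2+5+11 = 18.
FIFO (arrival order): J1 J2 J3 J4.
J1: waits 0, runs 0→6
J2: waits 6, runs 6→8
J3: waits 8, runs 8→18
J4: waits 18, runs 18→21
Sum = 0+6+8+18 = 32.
EDD 31, LPT 45, SPT 18, FIFO 32 → minimum 18.

18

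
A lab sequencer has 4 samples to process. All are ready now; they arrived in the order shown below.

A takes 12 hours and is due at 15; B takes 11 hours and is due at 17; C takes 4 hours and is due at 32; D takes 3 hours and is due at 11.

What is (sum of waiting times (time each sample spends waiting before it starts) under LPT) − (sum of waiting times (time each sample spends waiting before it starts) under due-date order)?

LPT (decreasing processing time): A B C D.
A: waits 0, runs 0→12
B: waits 12, runs 12→23
C: waits 23, runs 23→27
D: waits 27, runs 27→30
Sum = 0+12+23+27 = 62.
EDD (increasing due date): D A B C.
D: waits 0, runs 0→3
A: waits 3, runs 3→15
B: waits 15, runs 15→26
C: waits 26, runs 26→30
Sum = 0+3+15+26 = 44.
Difference = 62 − 44 = 18.

18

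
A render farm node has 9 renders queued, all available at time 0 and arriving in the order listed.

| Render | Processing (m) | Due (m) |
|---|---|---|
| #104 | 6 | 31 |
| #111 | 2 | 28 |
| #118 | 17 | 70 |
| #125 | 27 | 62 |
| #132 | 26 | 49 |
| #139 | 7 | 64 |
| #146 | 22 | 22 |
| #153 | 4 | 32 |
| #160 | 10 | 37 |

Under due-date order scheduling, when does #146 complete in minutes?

EDD (increasing due date): #146 #111 #104 #153 #160 #132 #125 #139 #118.
#146: 0→22

22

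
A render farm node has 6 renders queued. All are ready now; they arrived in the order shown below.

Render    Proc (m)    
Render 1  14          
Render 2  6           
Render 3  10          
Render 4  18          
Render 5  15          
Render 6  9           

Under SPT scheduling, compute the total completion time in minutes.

211

SPT (increasing processing time): Render 2 Render 6 Render 3 Render 1 Render 5 Render 4.
Render 2: 0→6
Render 6: 6→15
Render 3: 15→25
Render 1: 25→39
Render 5: 39→54
Render 4: 54→72
Sum = 6+15+25+39+54+72 = 211.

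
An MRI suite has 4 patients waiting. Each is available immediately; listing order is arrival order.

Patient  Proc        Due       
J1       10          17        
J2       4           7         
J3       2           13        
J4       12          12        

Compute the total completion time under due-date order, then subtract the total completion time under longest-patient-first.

EDD (increasing due date): J2 J4 J3 J1.
J2: 0→4
J4: 4→16
J3: 16→18
J1: 18→28
Sum = 4+16+18+28 = 66.
LPT (decreasing processing time): J4 J1 J2 J3.
J4: 0→12
J1: 12→22
J2: 22→26
J3: 26→28
Sum = 12+22+26+28 = 88.
Difference = 66 − 88 = -22.

-22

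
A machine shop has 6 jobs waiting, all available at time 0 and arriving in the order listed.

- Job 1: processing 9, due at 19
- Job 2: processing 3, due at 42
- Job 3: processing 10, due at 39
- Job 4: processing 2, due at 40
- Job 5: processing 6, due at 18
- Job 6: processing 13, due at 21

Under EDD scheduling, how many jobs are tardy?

EDD (increasing due date): Job 5 Job 1 Job 6 Job 3 Job 4 Job 2.
Job 5: 0→6, due 18, tardiness 0
Job 1: 6→15, due 19, tardiness 0
Job 6: 15→28, due 21, tardiness 7
Job 3: 28→38, due 39, tardiness 0
Job 4: 38→40, due 40, tardiness 0
Job 2: 40→43, due 42, tardiness 1
Late jobs: 2.

2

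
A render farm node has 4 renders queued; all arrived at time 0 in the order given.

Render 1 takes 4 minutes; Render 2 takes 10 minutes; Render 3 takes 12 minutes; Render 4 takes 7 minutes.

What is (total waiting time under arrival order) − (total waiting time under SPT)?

8

FIFO (arrival order): Render 1 Render 2 Render 3 Render 4.
Render 1: waits 0, runs 0→4
Render 2: waits 4, runs 4→14
Render 3: waits 14, runs 14→26
Render 4: waits 26, runs 26→33
Sum = 0+4+14+26 = 44.
SPT (increasing processing time): Render 1 Render 4 Render 2 Render 3.
Render 1: waits 0, runs 0→4
Render 4: waits 4, runs 4→11
Render 2: waits 11, runs 11→21
Render 3: waits 21, runs 21→33
Sum = 0+4+11+21 = 36.
Difference = 44 − 36 = 8.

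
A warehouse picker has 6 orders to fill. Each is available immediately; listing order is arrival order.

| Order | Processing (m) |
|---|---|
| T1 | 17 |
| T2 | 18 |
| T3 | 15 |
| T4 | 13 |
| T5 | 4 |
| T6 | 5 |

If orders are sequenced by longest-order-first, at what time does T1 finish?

35

LPT (decreasing processing time): T2 T1 T3 T4 T6 T5.
T2: 0→18
T1: 18→35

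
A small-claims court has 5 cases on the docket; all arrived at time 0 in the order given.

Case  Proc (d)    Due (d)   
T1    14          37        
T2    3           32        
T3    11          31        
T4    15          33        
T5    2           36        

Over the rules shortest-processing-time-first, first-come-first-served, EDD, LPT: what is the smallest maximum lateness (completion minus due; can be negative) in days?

SPT (increasing processing time): T5 T2 T3 T1 T4.
T5: 0→2, due 36, lateness -34
T2: 2→5, due 32, lateness -27
T3: 5→16, due 31, lateness -15
T1: 16→30, due 37, lateness -7
T4: 30→45, due 33, lateness 12
Maximum = 12.
FIFO (arrival order): T1 T2 T3 T4 T5.
T1: 0→14, due 37, lateness -23
T2: 14→17, due 32, lateness -15
T3: 17→28, due 31, lateness -3
T4: 28→43, due 33, lateness 10
T5: 43→45, due 36, lateness 9
Maximum = 10.
EDD (increasing due date): T3 T2 T4 T5 T1.
T3: 0→11, due 31, lateness -20
T2: 11→14, due 32, lateness -18
T4: 14→29, due 33, lateness -4
T5: 29→31, due 36, lateness -5
T1: 31→45, due 37, lateness 8
Maximum = 8.
LPT (decreasing processing time): T4 T1 T3 T2 T5.
T4: 0→15, due 33, lateness -18
T1: 15→29, due 37, lateness -8
T3: 29→40, due 31, lateness 9
T2: 40→43, due 32, lateness 11
T5: 43→45, due 36, lateness 9
Maximum = 11.
SPT 12, FIFO 10, EDD 8, LPT 11 → minimum 8.

8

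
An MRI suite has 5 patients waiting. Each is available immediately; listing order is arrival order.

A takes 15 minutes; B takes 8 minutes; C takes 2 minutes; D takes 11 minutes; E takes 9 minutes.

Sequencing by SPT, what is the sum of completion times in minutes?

106

SPT (increasing processing time): C B E D A.
C: 0→2
B: 2→10
E: 10→19
D: 19→30
A: 30→45
Sum = 2+10+19+30+45 = 106.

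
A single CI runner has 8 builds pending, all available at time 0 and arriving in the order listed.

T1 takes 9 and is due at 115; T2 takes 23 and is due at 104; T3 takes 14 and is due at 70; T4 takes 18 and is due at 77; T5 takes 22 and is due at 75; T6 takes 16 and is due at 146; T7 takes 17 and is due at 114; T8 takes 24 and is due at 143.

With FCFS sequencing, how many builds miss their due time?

FIFO (arrival order): T1 T2 T3 T4 T5 T6 T7 T8.
T1: 0→9, due 115, tardiness 0
T2: 9→32, due 104, tardiness 0
T3: 32→46, due 70, tardiness 0
T4: 46→64, due 77, tardiness 0
T5: 64→86, due 75, tardiness 11
T6: 86→102, due 146, tardiness 0
T7: 102→119, due 114, tardiness 5
T8: 119→143, due 143, tardiness 0
Late builds: 2.

2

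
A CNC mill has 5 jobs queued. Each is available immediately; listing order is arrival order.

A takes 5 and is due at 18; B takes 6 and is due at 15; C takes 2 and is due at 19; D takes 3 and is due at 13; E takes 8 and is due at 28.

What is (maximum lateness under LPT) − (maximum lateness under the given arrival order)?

6

LPT (decreasing processing time): E B A D C.
E: 0→8, due 28, lateness -20
B: 8→14, due 15, lateness -1
A: 14→19, due 18, lateness 1
D: 19→22, due 13, lateness 9
C: 22→24, due 19, lateness 5
Maximum = 9.
FIFO (arrival order): A B C D E.
A: 0→5, due 18, lateness -13
B: 5→11, due 15, lateness -4
C: 11→13, due 19, lateness -6
D: 13→16, due 13, lateness 3
E: 16→24, due 28, lateness -4
Maximum = 3.
Difference = 9 − 3 = 6.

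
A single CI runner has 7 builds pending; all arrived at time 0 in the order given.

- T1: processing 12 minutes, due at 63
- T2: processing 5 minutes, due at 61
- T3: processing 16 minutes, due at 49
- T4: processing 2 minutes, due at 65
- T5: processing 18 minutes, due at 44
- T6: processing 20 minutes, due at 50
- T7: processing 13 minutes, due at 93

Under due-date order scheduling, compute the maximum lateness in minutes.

EDD (increasing due date): T5 T3 T6 T2 T1 T4 T7.
T5: 0→18, due 44, lateness -26
T3: 18→34, due 49, lateness -15
T6: 34→54, due 50, lateness 4
T2: 54→59, due 61, lateness -2
T1: 59→71, due 63, lateness 8
T4: 71→73, due 65, lateness 8
T7: 73→86, due 93, lateness -7
Maximum = 8.

8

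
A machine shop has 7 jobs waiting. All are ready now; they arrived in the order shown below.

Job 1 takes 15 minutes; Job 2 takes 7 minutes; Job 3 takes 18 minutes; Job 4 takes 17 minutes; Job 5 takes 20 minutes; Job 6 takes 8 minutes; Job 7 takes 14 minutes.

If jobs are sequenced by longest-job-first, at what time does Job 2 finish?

99

LPT (decreasing processing time): Job 5 Job 3 Job 4 Job 1 Job 7 Job 6 Job 2.
Job 5: 0→20
Job 3: 20→38
Job 4: 38→55
Job 1: 55→70
Job 7: 70→84
Job 6: 84→92
Job 2: 92→99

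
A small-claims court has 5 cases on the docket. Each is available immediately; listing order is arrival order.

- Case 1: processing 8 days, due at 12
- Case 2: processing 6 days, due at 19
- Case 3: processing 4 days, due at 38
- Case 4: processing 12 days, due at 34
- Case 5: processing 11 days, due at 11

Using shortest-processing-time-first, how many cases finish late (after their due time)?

SPT (increasing processing time): Case 3 Case 2 Case 1 Case 5 Case 4.
Case 3: 0→4, due 38, tardiness 0
Case 2: 4→10, due 19, tardiness 0
Case 1: 10→18, due 12, tardiness 6
Case 5: 18→29, due 11, tardiness 18
Case 4: 29→41, due 34, tardiness 7
Late cases: 3.

3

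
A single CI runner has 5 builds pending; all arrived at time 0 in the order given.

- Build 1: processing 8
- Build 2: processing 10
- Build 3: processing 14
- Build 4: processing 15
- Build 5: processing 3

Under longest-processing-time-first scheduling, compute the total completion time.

LPT (decreasing processing time): Build 4 Build 3 Build 2 Build 1 Build 5.
Build 4: 0→15
Build 3: 15→29
Build 2: 29→39
Build 1: 39→47
Build 5: 47→50
Sum = 15+29+39+47+50 = 180.

180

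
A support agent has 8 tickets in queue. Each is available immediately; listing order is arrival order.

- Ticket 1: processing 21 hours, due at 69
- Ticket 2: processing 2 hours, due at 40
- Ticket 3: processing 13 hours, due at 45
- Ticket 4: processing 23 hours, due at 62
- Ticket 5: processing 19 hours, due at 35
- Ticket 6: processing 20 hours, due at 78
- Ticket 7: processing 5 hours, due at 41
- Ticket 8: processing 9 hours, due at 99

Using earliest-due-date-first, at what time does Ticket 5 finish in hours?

EDD (increasing due date): Ticket 5 Ticket 2 Ticket 7 Ticket 3 Ticket 4 Ticket 1 Ticket 6 Ticket 8.
Ticket 5: 0→19

19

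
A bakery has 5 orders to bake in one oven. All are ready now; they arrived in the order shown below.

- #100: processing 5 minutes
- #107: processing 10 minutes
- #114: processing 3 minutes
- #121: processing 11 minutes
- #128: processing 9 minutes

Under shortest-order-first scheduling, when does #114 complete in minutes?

3

SPT (increasing processing time): #114 #100 #128 #107 #121.
#114: 0→3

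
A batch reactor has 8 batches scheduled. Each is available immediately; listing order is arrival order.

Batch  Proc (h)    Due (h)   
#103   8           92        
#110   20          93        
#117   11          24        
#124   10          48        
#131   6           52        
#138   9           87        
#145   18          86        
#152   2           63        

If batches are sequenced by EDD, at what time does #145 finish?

47

EDD (increasing due date): #117 #124 #131 #152 #145 #138 #103 #110.
#117: 0→11
#124: 11→21
#131: 21→27
#152: 27→29
#145: 29→47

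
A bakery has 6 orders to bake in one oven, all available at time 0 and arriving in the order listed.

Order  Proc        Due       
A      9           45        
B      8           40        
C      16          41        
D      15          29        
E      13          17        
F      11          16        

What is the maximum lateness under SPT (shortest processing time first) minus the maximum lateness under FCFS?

SPT (increasing processing time): B A F E D C.
B: 0→8, due 40, lateness -32
A: 8→17, due 45, lateness -28
F: 17→28, due 16, lateness 12
E: 28→41, due 17, lateness 24
D: 41→56, due 29, lateness 27
C: 56→72, due 41, lateness 31
Maximum = 31.
FIFO (arrival order): A B C D E F.
A: 0→9, due 45, lateness -36
B: 9→17, due 40, lateness -23
C: 17→33, due 41, lateness -8
D: 33→48, due 29, lateness 19
E: 48→61, due 17, lateness 44
F: 61→72, due 16, lateness 56
Maximum = 56.
Difference = 31 − 56 = -25.

-25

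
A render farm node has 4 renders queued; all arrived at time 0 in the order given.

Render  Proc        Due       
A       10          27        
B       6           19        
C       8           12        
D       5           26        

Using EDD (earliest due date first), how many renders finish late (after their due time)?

EDD (increasing due date): C B D A.
C: 0→8, due 12, tardiness 0
B: 8→14, due 19, tardiness 0
D: 14→19, due 26, tardiness 0
A: 19→29, due 27, tardiness 2
Late renders: 1.

1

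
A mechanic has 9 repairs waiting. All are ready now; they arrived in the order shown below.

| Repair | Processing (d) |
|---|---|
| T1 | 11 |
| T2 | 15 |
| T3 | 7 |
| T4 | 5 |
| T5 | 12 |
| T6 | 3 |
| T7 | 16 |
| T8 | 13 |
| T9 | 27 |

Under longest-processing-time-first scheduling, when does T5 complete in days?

LPT (decreasing processing time): T9 T7 T2 T8 T5 T1 T3 T4 T6.
T9: 0→27
T7: 27→43
T2: 43→58
T8: 58→71
T5: 71→83

83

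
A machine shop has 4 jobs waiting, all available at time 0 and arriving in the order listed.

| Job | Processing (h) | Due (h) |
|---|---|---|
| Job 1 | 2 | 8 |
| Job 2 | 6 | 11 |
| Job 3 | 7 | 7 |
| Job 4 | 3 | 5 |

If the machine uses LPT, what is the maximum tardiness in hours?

11

LPT (decreasing processing time): Job 3 Job 2 Job 4 Job 1.
Job 3: 0→7, due 7, tardiness 0
Job 2: 7→13, due 11, tardiness 2
Job 4: 13→16, due 5, tardiness 11
Job 1: 16→18, due 8, tardiness 10
Maximum = 11.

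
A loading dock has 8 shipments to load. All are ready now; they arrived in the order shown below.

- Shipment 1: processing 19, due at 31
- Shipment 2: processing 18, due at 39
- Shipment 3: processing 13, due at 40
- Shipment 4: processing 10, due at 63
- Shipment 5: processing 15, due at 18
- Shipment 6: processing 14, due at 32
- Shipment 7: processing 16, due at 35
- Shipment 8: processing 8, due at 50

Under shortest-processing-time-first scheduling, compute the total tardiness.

233

SPT (increasing processing time): Shipment 8 Shipment 4 Shipment 3 Shipment 6 Shipment 5 Shipment 7 Shipment 2 Shipment 1.
Shipment 8: 0→8, due 50, tardiness 0
Shipment 4: 8→18, due 63, tardiness 0
Shipment 3: 18→31, due 40, tardiness 0
Shipment 6: 31→45, due 32, tardiness 13
Shipment 5: 45→60, due 18, tardiness 42
Shipment 7: 60→76, due 35, tardiness 41
Shipment 2: 76→94, due 39, tardiness 55
Shipment 1: 94→113, due 31, tardiness 82
Sum = 0+0+0+13+42+41+55+82 = 233.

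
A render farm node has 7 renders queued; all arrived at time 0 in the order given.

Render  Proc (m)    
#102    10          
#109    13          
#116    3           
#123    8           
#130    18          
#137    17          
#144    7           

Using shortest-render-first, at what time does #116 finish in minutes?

SPT (increasing processing time): #116 #144 #123 #102 #109 #137 #130.
#116: 0→3

3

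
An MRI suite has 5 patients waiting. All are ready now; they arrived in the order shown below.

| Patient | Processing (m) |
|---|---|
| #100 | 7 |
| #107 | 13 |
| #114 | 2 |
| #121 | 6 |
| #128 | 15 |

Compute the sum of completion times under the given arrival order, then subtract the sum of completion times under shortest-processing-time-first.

FIFO (arrival order): #100 #107 #114 #121 #128.
#100: 0→7
#107: 7→20
#114: 20→22
#121: 22→28
#128: 28→43
Sum = 7+20+22+28+43 = 120.
SPT (increasing processing time): #114 #121 #100 #107 #128.
#114: 0→2
#121: 2→8
#100: 8→15
#107: 15→28
#128: 28→43
Sum = 2+8+15+28+43 = 96.
Difference = 120 − 96 = 24.

24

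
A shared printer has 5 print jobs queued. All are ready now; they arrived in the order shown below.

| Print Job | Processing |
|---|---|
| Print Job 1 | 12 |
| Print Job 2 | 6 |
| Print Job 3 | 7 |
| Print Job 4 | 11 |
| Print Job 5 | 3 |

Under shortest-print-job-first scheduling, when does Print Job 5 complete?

SPT (increasing processing time): Print Job 5 Print Job 2 Print Job 3 Print Job 4 Print Job 1.
Print Job 5: 0→3

3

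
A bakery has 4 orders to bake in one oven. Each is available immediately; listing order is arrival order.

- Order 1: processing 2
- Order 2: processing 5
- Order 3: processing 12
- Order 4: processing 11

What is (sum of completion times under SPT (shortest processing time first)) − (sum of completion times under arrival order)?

-1

SPT (increasing processing time): Order 1 Order 2 Order 4 Order 3.
Order 1: 0→2
Order 2: 2→7
Order 4: 7→18
Order 3: 18→30
Sum = 2+7+18+30 = 57.
FIFO (arrival order): Order 1 Order 2 Order 3 Order 4.
Order 1: 0→2
Order 2: 2→7
Order 3: 7→19
Order 4: 19→30
Sum = 2+7+19+30 = 58.
Difference = 57 − 58 = -1.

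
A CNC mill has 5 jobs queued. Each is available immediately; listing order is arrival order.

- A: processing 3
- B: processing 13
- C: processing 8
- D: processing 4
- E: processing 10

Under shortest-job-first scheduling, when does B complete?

38

SPT (increasing processing time): A D C E B.
A: 0→3
D: 3→7
C: 7→15
E: 15→25
B: 25→38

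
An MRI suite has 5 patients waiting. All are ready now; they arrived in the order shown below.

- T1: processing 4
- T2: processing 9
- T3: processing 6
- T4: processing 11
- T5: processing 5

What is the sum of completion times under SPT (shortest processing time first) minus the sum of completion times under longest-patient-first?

-36

SPT (increasing processing time): T1 T5 T3 T2 T4.
T1: 0→4
T5: 4→9
T3: 9→15
T2: 15→24
T4: 24→35
Sum = 4+9+15+24+35 = 87.
LPT (decreasing processing time): T4 T2 T3 T5 T1.
T4: 0→11
T2: 11→20
T3: 20→26
T5: 26→31
T1: 31→35
Sum = 11+20+26+31+35 = 123.
Difference = 87 − 123 = -36.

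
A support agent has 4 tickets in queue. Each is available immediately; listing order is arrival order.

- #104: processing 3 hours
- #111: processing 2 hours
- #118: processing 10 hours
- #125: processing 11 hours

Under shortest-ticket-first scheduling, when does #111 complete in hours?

2

SPT (increasing processing time): #111 #104 #118 #125.
#111: 0→2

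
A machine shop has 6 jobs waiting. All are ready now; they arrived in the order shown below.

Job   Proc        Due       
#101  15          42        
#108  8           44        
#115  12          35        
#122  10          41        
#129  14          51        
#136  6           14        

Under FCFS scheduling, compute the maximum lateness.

FIFO (arrival order): #101 #108 #115 #122 #129 #136.
#101: 0→15, due 42, lateness -27
#108: 15→23, due 44, lateness -21
#115: 23→35, due 35, lateness 0
#122: 35→45, due 41, lateness 4
#129: 45→59, due 51, lateness 8
#136: 59→65, due 14, lateness 51
Maximum = 51.

51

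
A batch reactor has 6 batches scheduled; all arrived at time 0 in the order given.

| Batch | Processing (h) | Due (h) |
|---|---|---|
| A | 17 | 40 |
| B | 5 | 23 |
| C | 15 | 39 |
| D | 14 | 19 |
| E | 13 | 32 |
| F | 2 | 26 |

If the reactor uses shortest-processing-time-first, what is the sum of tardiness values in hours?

51

SPT (increasing processing time): F B E D C A.
F: 0→2, due 26, tardiness 0
B: 2→7, due 23, tardiness 0
E: 7→20, due 32, tardiness 0
D: 20→34, due 19, tardiness 15
C: 34→49, due 39, tardiness 10
A: 49→66, due 40, tardiness 26
Sum = 0+0+0+15+10+26 = 51.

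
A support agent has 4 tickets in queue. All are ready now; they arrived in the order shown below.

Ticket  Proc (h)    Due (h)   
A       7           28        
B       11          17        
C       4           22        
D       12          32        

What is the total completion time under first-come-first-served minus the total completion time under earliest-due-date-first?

-1

FIFO (arrival order): A B C D.
A: 0→7
B: 7→18
C: 18→22
D: 22→34
Sum = 7+18+22+34 = 81.
EDD (increasing due date): B C A D.
B: 0→11
C: 11→15
A: 15→22
D: 22→34
Sum = 11+15+22+34 = 82.
Difference = 81 − 82 = -1.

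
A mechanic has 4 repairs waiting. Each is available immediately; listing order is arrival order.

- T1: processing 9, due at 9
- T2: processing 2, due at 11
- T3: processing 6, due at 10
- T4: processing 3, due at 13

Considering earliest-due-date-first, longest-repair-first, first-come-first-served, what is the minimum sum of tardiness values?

14

EDD (increasing due date): T1 T3 T2 T4.
T1: 0→9, due 9, tardiness 0
T3: 9→15, due 10, tardiness 5
T2: 15→17, due 11, tardiness 6
T4: 17→20, due 13, tardiness 7
Sum = 0+5+6+7 = 18.
LPT (decreasing processing time): T1 T3 T4 T2.
T1: 0→9, due 9, tardiness 0
T3: 9→15, due 10, tardiness 5
T4: 15→18, due 13, tardiness 5
T2: 18→20, due 11, tardiness 9
Sum = 0+5+5+9 = 19.
FIFO (arrival order): T1 T2 T3 T4.
T1: 0→9, due 9, tardiness 0
T2: 9→11, due 11, tardiness 0
T3: 11→17, due 10, tardiness 7
T4: 17→20, due 13, tardiness 7
Sum = 0+0+7+7 = 14.
EDD 18, LPT 19, FIFO 14 → minimum 14.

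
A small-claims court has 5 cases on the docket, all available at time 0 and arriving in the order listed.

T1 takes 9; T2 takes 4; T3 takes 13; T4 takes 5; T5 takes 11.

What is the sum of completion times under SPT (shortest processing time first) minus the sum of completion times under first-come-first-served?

SPT (increasing processing time): T2 T4 T1 T5 T3.
T2: 0→4
T4: 4→9
T1: 9→18
T5: 18→29
T3: 29→42
Sum = 4+9+18+29+42 = 102.
FIFO (arrival order): T1 T2 T3 T4 T5.
T1: 0→9
T2: 9→13
T3: 13→26
T4: 26→31
T5: 31→42
Sum = 9+13+26+31+42 = 121.
Difference = 102 − 121 = -19.

-19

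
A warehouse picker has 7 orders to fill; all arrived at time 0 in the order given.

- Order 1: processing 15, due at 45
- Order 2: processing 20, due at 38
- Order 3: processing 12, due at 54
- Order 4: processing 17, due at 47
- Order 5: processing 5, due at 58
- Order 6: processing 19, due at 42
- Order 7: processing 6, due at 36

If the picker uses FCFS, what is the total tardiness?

132

FIFO (arrival order): Order 1 Order 2 Order 3 Order 4 Order 5 Order 6 Order 7.
Order 1: 0→15, due 45, tardiness 0
Order 2: 15→35, due 38, tardiness 0
Order 3: 35→47, due 54, tardiness 0
Order 4: 47→64, due 47, tardiness 17
Order 5: 64→69, due 58, tardiness 11
Order 6: 69→88, due 42, tardiness 46
Order 7: 88→94, due 36, tardiness 58
Sum = 0+0+0+17+11+46+58 = 132.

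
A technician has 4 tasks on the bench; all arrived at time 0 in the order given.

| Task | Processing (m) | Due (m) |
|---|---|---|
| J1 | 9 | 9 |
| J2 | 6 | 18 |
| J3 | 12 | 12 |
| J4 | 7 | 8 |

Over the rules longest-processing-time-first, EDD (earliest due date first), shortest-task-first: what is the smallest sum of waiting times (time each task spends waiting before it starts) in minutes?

LPT (decreasing processing time): J3 J1 J4 J2.
J3: waits 0, runs 0→12
J1: waits 12, runs 12→21
J4: waits 21, runs 21→28
J2: waits 28, runs 28→34
Sum = 0+12+21+28 = 61.
EDD (increasing due date): J4 J1 J3 J2.
J4: waits 0, runs 0→7
J1: waits 7, runs 7→16
J3: waits 16, runs 16→28
J2: waits 28, runs 28→34
Sum = 0+7+16+28 = 51.
SPT (increasing processing time): J2 J4 J1 J3.
J2: waits 0, runs 0→6
J4: waits 6, runs 6→13
J1: waits 13, runs 13→22
J3: waits 22, runs 22→34
Sum = 0+6+13+22 = 41.
LPT 61, EDD 51, SPT 41 → minimum 41.

41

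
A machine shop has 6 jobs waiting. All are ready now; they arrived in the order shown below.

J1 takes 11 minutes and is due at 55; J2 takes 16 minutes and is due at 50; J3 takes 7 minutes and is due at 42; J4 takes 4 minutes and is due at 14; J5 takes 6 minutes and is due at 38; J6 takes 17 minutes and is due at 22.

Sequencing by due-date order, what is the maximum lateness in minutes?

EDD (increasing due date): J4 J6 J5 J3 J2 J1.
J4: 0→4, due 14, lateness -10
J6: 4→21, due 22, lateness -1
J5: 21→27, due 38, lateness -11
J3: 27→34, due 42, lateness -8
J2: 34→50, due 50, lateness 0
J1: 50→61, due 55, lateness 6
Maximum = 6.

6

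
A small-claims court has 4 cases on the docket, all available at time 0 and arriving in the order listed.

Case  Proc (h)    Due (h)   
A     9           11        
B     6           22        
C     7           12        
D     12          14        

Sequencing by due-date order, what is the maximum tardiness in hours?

EDD (increasing due date): A C D B.
A: 0→9, due 11, tardiness 0
C: 9→16, due 12, tardiness 4
D: 16→28, due 14, tardiness 14
B: 28→34, due 22, tardiness 12
Maximum = 14.

14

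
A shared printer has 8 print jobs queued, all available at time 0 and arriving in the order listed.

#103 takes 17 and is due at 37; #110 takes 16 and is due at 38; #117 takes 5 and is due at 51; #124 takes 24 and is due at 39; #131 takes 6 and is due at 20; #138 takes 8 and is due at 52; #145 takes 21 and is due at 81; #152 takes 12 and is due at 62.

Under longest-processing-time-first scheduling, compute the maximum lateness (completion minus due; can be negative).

LPT (decreasing processing time): #124 #145 #103 #110 #152 #138 #131 #117.
#124: 0→24, due 39, lateness -15
#145: 24→45, due 81, lateness -36
#103: 45→62, due 37, lateness 25
#110: 62→78, due 38, lateness 40
#152: 78→90, due 62, lateness 28
#138: 90→98, due 52, lateness 46
#131: 98→104, due 20, lateness 84
#117: 104→109, due 51, lateness 58
Maximum = 84.

84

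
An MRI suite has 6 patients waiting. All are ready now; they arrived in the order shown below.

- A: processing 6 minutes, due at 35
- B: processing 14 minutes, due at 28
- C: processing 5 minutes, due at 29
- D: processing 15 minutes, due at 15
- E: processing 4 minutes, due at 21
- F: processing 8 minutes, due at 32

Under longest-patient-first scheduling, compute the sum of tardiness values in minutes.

64

LPT (decreasing processing time): D B F A C E.
D: 0→15, due 15, tardiness 0
B: 15→29, due 28, tardiness 1
F: 29→37, due 32, tardiness 5
A: 37→43, due 35, tardiness 8
C: 43→48, due 29, tardiness 19
E: 48→52, due 21, tardiness 31
Sum = 0+1+5+8+19+31 = 64.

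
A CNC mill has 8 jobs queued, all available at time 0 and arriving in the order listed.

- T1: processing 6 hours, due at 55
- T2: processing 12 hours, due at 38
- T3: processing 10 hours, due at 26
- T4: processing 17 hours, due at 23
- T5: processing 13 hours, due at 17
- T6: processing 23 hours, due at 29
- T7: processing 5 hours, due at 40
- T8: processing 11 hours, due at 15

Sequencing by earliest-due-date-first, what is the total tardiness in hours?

236

EDD (increasing due date): T8 T5 T4 T3 T6 T2 T7 T1.
T8: 0→11, due 15, tardiness 0
T5: 11→24, due 17, tardiness 7
T4: 24→41, due 23, tardiness 18
T3: 41→51, due 26, tardiness 25
T6: 51→74, due 29, tardiness 45
T2: 74→86, due 38, tardiness 48
T7: 86→91, due 40, tardiness 51
T1: 91→97, due 55, tardiness 42
Sum = 0+7+18+25+45+48+51+42 = 236.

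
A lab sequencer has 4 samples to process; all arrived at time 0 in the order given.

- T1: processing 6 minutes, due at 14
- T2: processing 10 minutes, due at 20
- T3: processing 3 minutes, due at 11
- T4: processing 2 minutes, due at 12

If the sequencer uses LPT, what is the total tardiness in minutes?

LPT (decreasing processing time): T2 T1 T3 T4.
T2: 0→10, due 20, tardiness 0
T1: 10→16, due 14, tardiness 2
T3: 16→19, due 11, tardiness 8
T4: 19→21, due 12, tardiness 9
Sum = 0+2+8+9 = 19.

19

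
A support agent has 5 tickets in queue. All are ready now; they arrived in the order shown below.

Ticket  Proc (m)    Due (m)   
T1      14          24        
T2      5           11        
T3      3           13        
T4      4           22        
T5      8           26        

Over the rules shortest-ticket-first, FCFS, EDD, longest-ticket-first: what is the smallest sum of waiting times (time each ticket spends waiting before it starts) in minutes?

42

SPT (increasing processing time): T3 T4 T2 T5 T1.
T3: waits 0, runs 0→3
T4: waits 3, runs 3→7
T2: waits 7, runs 7→12
T5: waits 12, runs 12→20
T1: waits 20, runs 20→34
Sum = 0+3+7+12+20 = 42.
FIFO (arrival order): T1 T2 T3 T4 T5.
T1: waits 0, runs 0→14
T2: waits 14, runs 14→19
T3: waits 19, runs 19→22
T4: waits 22, runs 22→26
T5: waits 26, runs 26→34
Sum = 0+14+19+22+26 = 81.
EDD (increasing due date): T2 T3 T4 T1 T5.
T2: waits 0, runs 0→5
T3: waits 5, runs 5→8
T4: waits 8, runs 8→12
T1: waits 12, runs 12→26
T5: waits 26, runs 26→34
Sum = 0+5+8+12+26 = 51.
LPT (decreasing processing time): T1 T5 T2 T4 T3.
T1: waits 0, runs 0→14
T5: waits 14, runs 14→22
T2: waits 22, runs 22→27
T4: waits 27, runs 27→31
T3: waits 31, runs 31→34
Sum = 0+14+22+27+31 = 94.
SPT 42, FIFO 81, EDD 51, LPT 94 → minimum 42.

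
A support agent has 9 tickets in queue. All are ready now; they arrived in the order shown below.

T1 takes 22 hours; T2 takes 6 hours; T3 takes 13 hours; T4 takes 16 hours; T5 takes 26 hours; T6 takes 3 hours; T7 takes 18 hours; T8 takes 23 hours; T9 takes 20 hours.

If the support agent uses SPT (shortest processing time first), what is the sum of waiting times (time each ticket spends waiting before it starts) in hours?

SPT (increasing processing time): T6 T2 T3 T4 T7 T9 T1 T8 T5.
T6: waits 0, runs 0→3
T2: waits 3, runs 3→9
T3: waits 9, runs 9→22
T4: waits 22, runs 22→38
T7: waits 38, runs 38→56
T9: waits 56, runs 56→76
T1: waits 76, runs 76→98
T8: waits 98, runs 98→121
T5: waits 121, runs 121→147
Sum = 0+3+9+22+38+56+76+98+121 = 423.

423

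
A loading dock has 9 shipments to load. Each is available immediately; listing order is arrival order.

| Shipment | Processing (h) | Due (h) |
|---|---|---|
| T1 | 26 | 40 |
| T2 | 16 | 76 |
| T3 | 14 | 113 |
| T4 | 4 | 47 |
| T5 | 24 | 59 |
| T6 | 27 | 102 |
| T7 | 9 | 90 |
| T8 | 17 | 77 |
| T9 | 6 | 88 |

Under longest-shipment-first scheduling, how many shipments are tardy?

LPT (decreasing processing time): T6 T1 T5 T8 T2 T3 T7 T9 T4.
T6: 0→27, due 102, tardiness 0
T1: 27→53, due 40, tardiness 13
T5: 53→77, due 59, tardiness 18
T8: 77→94, due 77, tardiness 17
T2: 94→110, due 76, tardiness 34
T3: 110→124, due 113, tardiness 11
T7: 124→133, due 90, tardiness 43
T9: 133→139, due 88, tardiness 51
T4: 139→143, due 47, tardiness 96
Late shipments: 8.

8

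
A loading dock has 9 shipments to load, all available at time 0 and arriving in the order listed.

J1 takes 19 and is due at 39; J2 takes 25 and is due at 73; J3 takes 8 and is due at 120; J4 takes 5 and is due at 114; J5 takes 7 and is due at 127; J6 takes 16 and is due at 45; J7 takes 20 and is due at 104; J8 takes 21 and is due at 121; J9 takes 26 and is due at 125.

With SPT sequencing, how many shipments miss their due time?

SPT (increasing processing time): J4 J5 J3 J6 J1 J7 J8 J2 J9.
J4: 0→5, due 114, tardiness 0
J5: 5→12, due 127, tardiness 0
J3: 12→20, due 120, tardiness 0
J6: 20→36, due 45, tardiness 0
J1: 36→55, due 39, tardiness 16
J7: 55→75, due 104, tardiness 0
J8: 75→96, due 121, tardiness 0
J2: 96→121, due 73, tardiness 48
J9: 121→147, due 125, tardiness 22
Late shipments: 3.

3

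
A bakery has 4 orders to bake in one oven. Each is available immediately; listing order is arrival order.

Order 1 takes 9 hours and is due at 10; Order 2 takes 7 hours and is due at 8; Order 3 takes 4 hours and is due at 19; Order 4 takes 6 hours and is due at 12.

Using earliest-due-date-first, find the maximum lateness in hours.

10

EDD (increasing due date): Order 2 Order 1 Order 4 Order 3.
Order 2: 0→7, due 8, lateness -1
Order 1: 7→16, due 10, lateness 6
Order 4: 16→22, due 12, lateness 10
Order 3: 22→26, due 19, lateness 7
Maximum = 10.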